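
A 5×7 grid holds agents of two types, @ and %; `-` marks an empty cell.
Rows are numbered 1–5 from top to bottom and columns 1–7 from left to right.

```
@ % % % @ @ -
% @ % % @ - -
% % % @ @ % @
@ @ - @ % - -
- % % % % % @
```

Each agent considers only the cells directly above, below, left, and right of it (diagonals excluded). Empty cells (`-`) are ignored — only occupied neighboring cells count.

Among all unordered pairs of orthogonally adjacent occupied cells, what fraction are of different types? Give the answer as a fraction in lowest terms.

Scan each occupied cell's neighbors to the right and below so each pair is counted once.
Row 1: @(1,1)–%(1,2)≠ @(1,1)–%(2,1)≠ %(1,2)–%(1,3)= %(1,2)–@(2,2)≠ %(1,3)–%(1,4)= %(1,3)–%(2,3)= %(1,4)–@(1,5)≠ %(1,4)–%(2,4)= @(1,5)–@(1,6)= @(1,5)–@(2,5)=  → 4/10 unlike.
Row 2: %(2,1)–@(2,2)≠ %(2,1)–%(3,1)= @(2,2)–%(2,3)≠ @(2,2)–%(3,2)≠ %(2,3)–%(2,4)= %(2,3)–%(3,3)= %(2,4)–@(2,5)≠ %(2,4)–@(3,4)≠ @(2,5)–@(3,5)=  → 5/9 unlike.
Row 3: %(3,1)–%(3,2)= %(3,1)–@(4,1)≠ %(3,2)–%(3,3)= %(3,2)–@(4,2)≠ %(3,3)–@(3,4)≠ @(3,4)–@(3,5)= @(3,4)–@(4,4)= @(3,5)–%(3,6)≠ @(3,5)–%(4,5)≠ %(3,6)–@(3,7)≠  → 6/10 unlike.
Row 4: @(4,1)–@(4,2)= @(4,2)–%(5,2)≠ @(4,4)–%(4,5)≠ @(4,4)–%(5,4)≠ %(4,5)–%(5,5)=  → 3/5 unlike.
Row 5: %(5,2)–%(5,3)= %(5,3)–%(5,4)= %(5,4)–%(5,5)= %(5,5)–%(5,6)= %(5,6)–@(5,7)≠  → 1/5 unlike.
Total adjacent occupied pairs: 39; unlike-type pairs: 19.
19/39 is already in lowest terms.

19/39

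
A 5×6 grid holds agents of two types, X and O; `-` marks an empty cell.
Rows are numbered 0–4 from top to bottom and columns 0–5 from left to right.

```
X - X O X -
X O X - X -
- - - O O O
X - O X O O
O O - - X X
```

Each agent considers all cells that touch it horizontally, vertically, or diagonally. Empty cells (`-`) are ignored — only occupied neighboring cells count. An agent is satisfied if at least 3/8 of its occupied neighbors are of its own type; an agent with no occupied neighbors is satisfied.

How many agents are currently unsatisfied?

8

(0,0)X 1/2 satisfied
(0,2)X 1/3 not
(0,3)O 0/4 not
(0,4)X 1/2 satisfied
(1,0)X 1/2 satisfied
(1,1)O 0/4 not
(1,2)X 1/4 not
(1,4)X 1/5 not
(2,3)O 3/6 satisfied
(2,4)O 4/6 satisfied
(2,5)O 3/4 satisfied
(3,0)X 0/2 not
(3,2)O 2/3 satisfied
(3,3)X 1/5 not
(3,4)O 4/7 satisfied
(3,5)O 3/5 satisfied
(4,0)O 1/2 satisfied
(4,1)O 2/3 satisfied
(4,4)X 2/4 satisfied
(4,5)X 1/3 not
Unsatisfied: (0,2), (0,3), (1,1), (1,2), (1,4), (3,0), (3,3), (4,5) — 8 in total.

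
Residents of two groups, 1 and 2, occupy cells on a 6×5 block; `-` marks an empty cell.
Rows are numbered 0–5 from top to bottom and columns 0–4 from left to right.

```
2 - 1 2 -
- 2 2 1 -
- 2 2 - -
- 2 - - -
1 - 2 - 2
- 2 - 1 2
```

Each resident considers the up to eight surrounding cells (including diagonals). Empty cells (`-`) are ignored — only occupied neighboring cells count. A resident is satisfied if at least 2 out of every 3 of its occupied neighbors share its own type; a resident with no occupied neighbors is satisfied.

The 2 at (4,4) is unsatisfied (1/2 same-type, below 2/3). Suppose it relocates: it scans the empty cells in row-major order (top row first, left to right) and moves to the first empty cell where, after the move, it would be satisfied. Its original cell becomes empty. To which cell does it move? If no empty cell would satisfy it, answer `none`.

Vacating (4,4). Empty cells in order:
  (0,1): 3/4 same-type → satisfied — stop here.

(0,1)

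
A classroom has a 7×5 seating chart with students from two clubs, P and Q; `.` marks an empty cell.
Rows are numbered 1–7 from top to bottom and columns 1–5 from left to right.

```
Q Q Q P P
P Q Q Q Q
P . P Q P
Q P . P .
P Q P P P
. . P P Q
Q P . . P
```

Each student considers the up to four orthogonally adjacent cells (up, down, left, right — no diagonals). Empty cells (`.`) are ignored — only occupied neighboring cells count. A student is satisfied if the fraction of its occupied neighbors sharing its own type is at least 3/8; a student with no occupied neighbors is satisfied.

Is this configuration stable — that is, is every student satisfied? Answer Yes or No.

No

Row 1: (1,1)Q 1/2 ✓ · (1,2)Q 3/3 ✓ · (1,3)Q 2/3 ✓ · (1,4)P 1/3 ✗ · (1,5)P 1/2 ✓
Row 2: (2,1)P 1/3 ✗ · (2,2)Q 2/3 ✓ · (2,3)Q 3/4 ✓ · (2,4)Q 3/4 ✓ · (2,5)Q 1/3 ✗
Row 3: (3,1)P 1/2 ✓ · (3,3)P 0/2 ✗ · (3,4)Q 1/4 ✗ · (3,5)P 0/2 ✗
Row 4: (4,1)Q 0/3 ✗ · (4,2)P 0/2 ✗ · (4,4)P 1/2 ✓
Row 5: (5,1)P 0/2 ✗ · (5,2)Q 0/3 ✗ · (5,3)P 2/3 ✓ · (5,4)P 4/4 ✓ · (5,5)P 1/2 ✓
Row 6: (6,3)P 2/2 ✓ · (6,4)P 2/3 ✓ · (6,5)Q 0/3 ✗
Row 7: (7,1)Q 0/1 ✗ · (7,2)P 0/1 ✗ · (7,5)P 0/1 ✗
For instance (1,4) has only 1/3 same-type neighbors, below 3/8.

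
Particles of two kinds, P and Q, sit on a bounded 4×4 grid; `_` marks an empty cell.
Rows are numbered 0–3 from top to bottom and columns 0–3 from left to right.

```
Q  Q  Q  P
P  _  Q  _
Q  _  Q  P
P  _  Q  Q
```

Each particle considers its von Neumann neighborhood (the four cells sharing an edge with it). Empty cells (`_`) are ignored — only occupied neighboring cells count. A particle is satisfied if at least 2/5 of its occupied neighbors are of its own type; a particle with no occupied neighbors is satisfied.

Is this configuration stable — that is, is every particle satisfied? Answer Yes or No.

(0,0)Q 1/2 ok
(0,1)Q 2/2 ok
(0,2)Q 2/3 ok
(0,3)P 0/1 unhappy
(1,0)P 0/2 unhappy
(1,2)Q 2/2 ok
(2,0)Q 0/2 unhappy
(2,2)Q 2/3 ok
(2,3)P 0/2 unhappy
(3,0)P 0/1 unhappy
(3,2)Q 2/2 ok
(3,3)Q 1/2 ok
For instance (0,3) has only 0/1 same-type neighbors, below 2/5.

No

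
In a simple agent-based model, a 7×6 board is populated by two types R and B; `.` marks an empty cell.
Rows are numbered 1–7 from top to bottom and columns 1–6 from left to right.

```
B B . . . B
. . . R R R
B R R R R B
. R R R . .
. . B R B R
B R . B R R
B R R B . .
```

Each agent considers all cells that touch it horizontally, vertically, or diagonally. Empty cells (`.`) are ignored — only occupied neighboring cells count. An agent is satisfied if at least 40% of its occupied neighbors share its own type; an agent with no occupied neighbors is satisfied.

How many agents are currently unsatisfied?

(1,1)B 1/1 ok
(1,2)B 1/1 ok
(1,6)B 0/2 unhappy
(2,4)R 4/4 ok
(2,5)R 4/6 ok
(2,6)R 2/4 ok
(3,1)B 0/2 unhappy
(3,2)R 3/4 ok
(3,3)R 6/6 ok
(3,4)R 6/6 ok
(3,5)R 5/6 ok
(3,6)B 0/3 unhappy
(4,2)R 3/5 ok
(4,3)R 6/7 ok
(4,4)R 5/7 ok
(5,3)B 1/6 unhappy
(5,4)R 3/6 ok
(5,5)B 1/6 unhappy
(5,6)R 2/3 ok
(6,1)B 1/3 unhappy
(6,2)R 2/5 ok
(6,4)B 3/6 ok
(6,5)R 3/6 ok
(6,6)R 2/3 ok
(7,1)B 1/3 unhappy
(7,2)R 2/4 ok
(7,3)R 2/4 ok
(7,4)B 1/3 unhappy
Unsatisfied: (1,6), (3,1), (3,6), (5,3), (5,5), (6,1), (7,1), (7,4) — 8 in total.

8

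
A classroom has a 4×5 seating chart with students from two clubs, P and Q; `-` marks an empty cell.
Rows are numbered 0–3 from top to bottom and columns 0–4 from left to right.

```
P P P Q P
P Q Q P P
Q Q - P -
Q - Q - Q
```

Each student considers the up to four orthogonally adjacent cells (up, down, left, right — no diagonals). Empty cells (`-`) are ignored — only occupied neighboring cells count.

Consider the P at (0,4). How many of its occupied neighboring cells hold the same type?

1

Occupied neighbors of (0,4): (1,4)=P, (0,3)=Q.
Same type (P): 1 of 2.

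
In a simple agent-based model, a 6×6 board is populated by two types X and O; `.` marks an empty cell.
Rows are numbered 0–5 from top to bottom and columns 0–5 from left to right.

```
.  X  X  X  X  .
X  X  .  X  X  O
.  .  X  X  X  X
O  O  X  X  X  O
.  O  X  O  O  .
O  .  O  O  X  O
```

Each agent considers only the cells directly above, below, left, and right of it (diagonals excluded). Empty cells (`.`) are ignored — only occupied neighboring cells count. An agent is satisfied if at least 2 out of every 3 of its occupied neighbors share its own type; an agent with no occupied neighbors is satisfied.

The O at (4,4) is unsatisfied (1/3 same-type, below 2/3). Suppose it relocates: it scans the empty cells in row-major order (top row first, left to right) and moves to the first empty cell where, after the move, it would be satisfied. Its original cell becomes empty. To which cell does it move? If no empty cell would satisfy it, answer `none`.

(4,0)

Vacating (4,4). Empty cells in order:
  (0,0): 0/2 same-type → still unsatisfied.
  (0,5): 1/2 same-type → still unsatisfied.
  (1,2): 0/4 same-type → still unsatisfied.
  (2,0): 1/2 same-type → still unsatisfied.
  (2,1): 1/3 same-type → still unsatisfied.
  (4,0): 3/3 same-type → satisfied — stop here.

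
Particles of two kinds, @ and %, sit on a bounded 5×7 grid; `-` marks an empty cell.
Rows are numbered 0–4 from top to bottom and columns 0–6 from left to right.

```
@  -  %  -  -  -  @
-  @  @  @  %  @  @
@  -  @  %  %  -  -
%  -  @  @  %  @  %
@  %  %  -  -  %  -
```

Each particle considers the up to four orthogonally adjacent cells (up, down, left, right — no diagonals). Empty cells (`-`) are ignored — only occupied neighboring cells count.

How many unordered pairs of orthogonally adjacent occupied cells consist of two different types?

Scan each occupied cell's neighbors to the right and below so each pair is counted once.
Row 0: %(0,2)–@(1,2)≠ @(0,6)–@(1,6)=  → 1/2 unlike.
Row 1: @(1,1)–@(1,2)= @(1,2)–@(1,3)= @(1,2)–@(2,2)= @(1,3)–%(1,4)≠ @(1,3)–%(2,3)≠ %(1,4)–@(1,5)≠ %(1,4)–%(2,4)= @(1,5)–@(1,6)=  → 3/8 unlike.
Row 2: @(2,0)–%(3,0)≠ @(2,2)–%(2,3)≠ @(2,2)–@(3,2)= %(2,3)–%(2,4)= %(2,3)–@(3,3)≠ %(2,4)–%(3,4)=  → 3/6 unlike.
Row 3: %(3,0)–@(4,0)≠ @(3,2)–@(3,3)= @(3,2)–%(4,2)≠ @(3,3)–%(3,4)≠ %(3,4)–@(3,5)≠ @(3,5)–%(3,6)≠ @(3,5)–%(4,5)≠  → 6/7 unlike.
Row 4: @(4,0)–%(4,1)≠ %(4,1)–%(4,2)=  → 1/2 unlike.
Total adjacent occupied pairs: 25; unlike-type pairs: 14.

14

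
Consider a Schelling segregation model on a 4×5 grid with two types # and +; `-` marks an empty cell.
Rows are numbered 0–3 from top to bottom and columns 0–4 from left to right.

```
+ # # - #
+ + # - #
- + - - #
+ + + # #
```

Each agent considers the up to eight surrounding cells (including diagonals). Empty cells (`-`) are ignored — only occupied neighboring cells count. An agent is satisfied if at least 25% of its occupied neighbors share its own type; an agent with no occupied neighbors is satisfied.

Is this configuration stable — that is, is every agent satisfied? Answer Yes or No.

Row 0: (0,0)+ 2/3 ok · (0,1)# 2/5 ok · (0,2)# 2/3 ok · (0,4)# 1/1 ok
Row 1: (1,0)+ 3/4 ok · (1,1)+ 3/6 ok · (1,2)# 2/4 ok · (1,4)# 2/2 ok
Row 2: (2,1)+ 5/6 ok · (2,4)# 3/3 ok
Row 3: (3,0)+ 2/2 ok · (3,1)+ 3/3 ok · (3,2)+ 2/3 ok · (3,3)# 2/3 ok · (3,4)# 2/2 ok
All meet the threshold, so the configuration is stable.

Yes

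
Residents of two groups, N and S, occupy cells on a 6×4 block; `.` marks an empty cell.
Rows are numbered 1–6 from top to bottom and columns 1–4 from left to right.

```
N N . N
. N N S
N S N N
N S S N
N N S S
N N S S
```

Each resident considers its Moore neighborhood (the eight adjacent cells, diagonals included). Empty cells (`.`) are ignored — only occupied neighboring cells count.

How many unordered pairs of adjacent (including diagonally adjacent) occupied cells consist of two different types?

Scan each occupied cell's neighbors to the right and below (and the two forward diagonals) so each pair is counted once.
From row 1: 1 unlike of 6 pairs (running 1/6).
From row 2: 5 unlike of 10 pairs (running 6/16).
From row 3: 7 unlike of 13 pairs (running 13/29).
From row 4: 7 unlike of 13 pairs (running 20/42).
From row 5: 3 unlike of 13 pairs (running 23/55).
From row 6: 1 unlike of 3 pairs (running 24/58).
Total adjacent occupied pairs: 58; unlike-type pairs: 24.

24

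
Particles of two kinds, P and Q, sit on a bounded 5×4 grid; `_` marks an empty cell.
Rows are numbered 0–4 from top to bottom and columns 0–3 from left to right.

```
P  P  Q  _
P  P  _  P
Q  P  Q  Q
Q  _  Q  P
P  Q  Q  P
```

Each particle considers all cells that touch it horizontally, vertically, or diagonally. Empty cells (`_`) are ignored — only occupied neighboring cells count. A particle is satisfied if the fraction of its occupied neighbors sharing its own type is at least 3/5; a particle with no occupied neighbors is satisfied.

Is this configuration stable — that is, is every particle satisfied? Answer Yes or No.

No

(0,0)P 3/3 ok
(0,1)P 3/4 ok
(0,2)Q 0/3 unhappy
(1,0)P 4/5 ok
(1,1)P 4/7 unhappy
(1,3)P 0/3 unhappy
(2,0)Q 1/4 unhappy
(2,1)P 2/6 unhappy
(2,2)Q 2/6 unhappy
(2,3)Q 2/4 unhappy
(3,0)Q 2/4 unhappy
(3,2)Q 4/7 unhappy
(3,3)P 1/5 unhappy
(4,0)P 0/2 unhappy
(4,1)Q 3/4 ok
(4,2)Q 2/4 unhappy
(4,3)P 1/3 unhappy
For instance (0,2) has only 0/3 same-type neighbors, below 3/5.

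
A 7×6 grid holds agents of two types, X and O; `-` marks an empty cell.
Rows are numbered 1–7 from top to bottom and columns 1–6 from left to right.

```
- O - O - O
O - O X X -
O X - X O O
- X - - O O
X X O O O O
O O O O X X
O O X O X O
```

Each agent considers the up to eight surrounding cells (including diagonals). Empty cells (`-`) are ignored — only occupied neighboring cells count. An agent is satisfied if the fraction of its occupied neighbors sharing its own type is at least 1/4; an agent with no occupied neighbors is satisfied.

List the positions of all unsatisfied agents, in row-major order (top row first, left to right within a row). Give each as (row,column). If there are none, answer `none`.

Row 1: (1,2)O 2/2 satisfied · (1,4)O 1/3 satisfied · (1,6)O 0/1 not
Row 2: (2,1)O 2/3 satisfied · (2,3)O 2/5 satisfied · (2,4)X 2/5 satisfied · (2,5)X 2/6 satisfied
Row 3: (3,1)O 1/3 satisfied · (3,2)X 1/4 satisfied · (3,4)X 2/5 satisfied · (3,5)O 3/6 satisfied · (3,6)O 3/4 satisfied
Row 4: (4,2)X 3/5 satisfied · (4,5)O 6/7 satisfied · (4,6)O 5/5 satisfied
Row 5: (5,1)X 2/4 satisfied · (5,2)X 2/6 satisfied · (5,3)O 4/6 satisfied · (5,4)O 5/6 satisfied · (5,5)O 5/7 satisfied · (5,6)O 3/5 satisfied
Row 6: (6,1)O 3/5 satisfied · (6,2)O 5/8 satisfied · (6,3)O 6/8 satisfied · (6,4)O 5/8 satisfied · (6,5)X 2/8 satisfied · (6,6)X 2/5 satisfied
Row 7: (7,1)O 3/3 satisfied · (7,2)O 4/5 satisfied · (7,3)X 0/5 not · (7,4)O 2/5 satisfied · (7,5)X 2/5 satisfied · (7,6)O 0/3 not

(1,6), (7,3), (7,6)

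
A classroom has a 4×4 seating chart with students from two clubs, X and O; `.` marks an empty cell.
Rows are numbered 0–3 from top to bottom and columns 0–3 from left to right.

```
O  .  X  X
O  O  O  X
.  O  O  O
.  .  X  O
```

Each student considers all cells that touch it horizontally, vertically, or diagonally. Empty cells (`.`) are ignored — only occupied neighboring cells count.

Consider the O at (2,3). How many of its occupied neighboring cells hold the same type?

3

Occupied neighbors of (2,3): (1,2)=O, (1,3)=X, (2,2)=O, (3,2)=X, (3,3)=O.
Same type (O): 3 of 5.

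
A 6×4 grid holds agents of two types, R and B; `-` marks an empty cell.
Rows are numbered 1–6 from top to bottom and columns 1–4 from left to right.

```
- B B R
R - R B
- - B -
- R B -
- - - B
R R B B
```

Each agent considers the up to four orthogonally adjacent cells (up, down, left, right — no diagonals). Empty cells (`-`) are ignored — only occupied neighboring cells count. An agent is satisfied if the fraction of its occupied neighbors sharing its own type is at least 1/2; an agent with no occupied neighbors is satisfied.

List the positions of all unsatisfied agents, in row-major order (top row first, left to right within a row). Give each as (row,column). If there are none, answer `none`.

(1,3), (1,4), (2,3), (2,4), (4,2)

Row 1: (1,2)B 1/1 satisfied · (1,3)B 1/3 not · (1,4)R 0/2 not
Row 2: (2,1)R 0/0 satisfied · (2,3)R 0/3 not · (2,4)B 0/2 not
Row 3: (3,3)B 1/2 satisfied
Row 4: (4,2)R 0/1 not · (4,3)B 1/2 satisfied
Row 5: (5,4)B 1/1 satisfied
Row 6: (6,1)R 1/1 satisfied · (6,2)R 1/2 satisfied · (6,3)B 1/2 satisfied · (6,4)B 2/2 satisfied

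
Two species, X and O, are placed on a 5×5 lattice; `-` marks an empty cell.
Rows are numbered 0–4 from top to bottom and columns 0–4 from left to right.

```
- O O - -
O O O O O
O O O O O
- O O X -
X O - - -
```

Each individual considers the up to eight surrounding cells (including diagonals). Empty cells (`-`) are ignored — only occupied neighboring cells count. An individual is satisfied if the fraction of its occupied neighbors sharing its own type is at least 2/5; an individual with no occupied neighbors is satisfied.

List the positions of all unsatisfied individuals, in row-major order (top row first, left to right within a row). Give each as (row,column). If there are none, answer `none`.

(3,3), (4,0)

Row 0: (0,1)O 4/4 ✓ · (0,2)O 4/4 ✓
Row 1: (1,0)O 4/4 ✓ · (1,1)O 7/7 ✓ · (1,2)O 7/7 ✓ · (1,3)O 6/6 ✓ · (1,4)O 3/3 ✓
Row 2: (2,0)O 4/4 ✓ · (2,1)O 7/7 ✓ · (2,2)O 7/8 ✓ · (2,3)O 6/7 ✓ · (2,4)O 3/4 ✓
Row 3: (3,1)O 5/6 ✓ · (3,2)O 5/6 ✓ · (3,3)X 0/4 ✗
Row 4: (4,0)X 0/2 ✗ · (4,1)O 2/3 ✓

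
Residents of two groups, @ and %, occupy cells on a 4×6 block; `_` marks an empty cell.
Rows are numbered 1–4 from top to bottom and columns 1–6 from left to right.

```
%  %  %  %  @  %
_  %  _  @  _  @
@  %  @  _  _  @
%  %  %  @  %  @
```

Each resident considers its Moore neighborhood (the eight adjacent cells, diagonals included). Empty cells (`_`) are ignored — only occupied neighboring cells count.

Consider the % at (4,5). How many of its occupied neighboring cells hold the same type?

0

Occupied neighbors of (4,5): (3,6)=@, (4,4)=@, (4,6)=@.
Same type (%): 0 of 3.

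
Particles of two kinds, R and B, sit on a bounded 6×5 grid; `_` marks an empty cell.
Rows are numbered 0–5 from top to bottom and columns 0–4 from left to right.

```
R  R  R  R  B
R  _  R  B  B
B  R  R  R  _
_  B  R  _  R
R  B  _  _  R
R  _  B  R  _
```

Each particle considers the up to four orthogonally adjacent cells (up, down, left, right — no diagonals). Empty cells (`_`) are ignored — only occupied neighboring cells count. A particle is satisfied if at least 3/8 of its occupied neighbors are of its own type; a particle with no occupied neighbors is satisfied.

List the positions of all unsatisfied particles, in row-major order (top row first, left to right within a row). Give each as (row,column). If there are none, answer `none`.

Row 0: (0,0)R 2/2 ✓ · (0,1)R 2/2 ✓ · (0,2)R 3/3 ✓ · (0,3)R 1/3 ✗ · (0,4)B 1/2 ✓
Row 1: (1,0)R 1/2 ✓ · (1,2)R 2/3 ✓ · (1,3)B 1/4 ✗ · (1,4)B 2/2 ✓
Row 2: (2,0)B 0/2 ✗ · (2,1)R 1/3 ✗ · (2,2)R 4/4 ✓ · (2,3)R 1/2 ✓
Row 3: (3,1)B 1/3 ✗ · (3,2)R 1/2 ✓ · (3,4)R 1/1 ✓
Row 4: (4,0)R 1/2 ✓ · (4,1)B 1/2 ✓ · (4,4)R 1/1 ✓
Row 5: (5,0)R 1/1 ✓ · (5,2)B 0/1 ✗ · (5,3)R 0/1 ✗

(0,3), (1,3), (2,0), (2,1), (3,1), (5,2), (5,3)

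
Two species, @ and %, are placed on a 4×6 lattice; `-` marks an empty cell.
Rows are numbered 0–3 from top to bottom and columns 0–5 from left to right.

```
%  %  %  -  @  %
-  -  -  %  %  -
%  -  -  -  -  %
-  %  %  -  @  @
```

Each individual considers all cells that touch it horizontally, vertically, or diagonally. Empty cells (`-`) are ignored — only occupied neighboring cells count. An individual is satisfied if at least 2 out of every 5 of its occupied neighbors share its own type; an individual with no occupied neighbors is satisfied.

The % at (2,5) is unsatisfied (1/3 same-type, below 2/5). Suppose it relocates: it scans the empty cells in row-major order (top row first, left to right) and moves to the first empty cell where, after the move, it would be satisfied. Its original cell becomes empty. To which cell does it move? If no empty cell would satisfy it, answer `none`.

(0,3)

Vacating (2,5). Empty cells in order:
  (0,3): 3/4 same-type → satisfied — stop here.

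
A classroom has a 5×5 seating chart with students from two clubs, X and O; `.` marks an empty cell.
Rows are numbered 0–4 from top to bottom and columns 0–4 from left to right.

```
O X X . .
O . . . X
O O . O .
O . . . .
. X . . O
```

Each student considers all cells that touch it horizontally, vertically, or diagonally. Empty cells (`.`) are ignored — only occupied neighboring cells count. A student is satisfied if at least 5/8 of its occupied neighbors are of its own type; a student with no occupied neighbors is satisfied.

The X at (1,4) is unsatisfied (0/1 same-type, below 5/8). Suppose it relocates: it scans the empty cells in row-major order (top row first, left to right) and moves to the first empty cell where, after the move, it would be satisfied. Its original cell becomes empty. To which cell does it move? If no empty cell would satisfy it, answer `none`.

(0,3)

Vacating (1,4). Empty cells in order:
  (0,3): 1/1 same-type → satisfied — stop here.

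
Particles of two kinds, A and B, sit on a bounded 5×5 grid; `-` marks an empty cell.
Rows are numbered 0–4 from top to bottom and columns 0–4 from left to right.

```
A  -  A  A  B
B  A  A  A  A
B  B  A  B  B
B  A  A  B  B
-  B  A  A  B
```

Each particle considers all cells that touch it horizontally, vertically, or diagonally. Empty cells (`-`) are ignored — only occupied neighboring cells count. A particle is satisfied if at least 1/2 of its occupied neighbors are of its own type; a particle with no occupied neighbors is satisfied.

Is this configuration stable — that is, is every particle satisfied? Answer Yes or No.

(0,0)A 1/2 ok
(0,2)A 4/4 ok
(0,3)A 4/5 ok
(0,4)B 0/3 unhappy
(1,0)B 2/4 ok
(1,1)A 4/7 ok
(1,2)A 5/7 ok
(1,3)A 5/8 ok
(1,4)A 2/5 unhappy
(2,0)B 3/5 ok
(2,1)B 3/8 unhappy
(2,2)A 5/8 ok
(2,3)B 3/8 unhappy
(2,4)B 3/5 ok
(3,0)B 3/4 ok
(3,1)A 3/7 unhappy
(3,2)A 4/8 ok
(3,3)B 4/8 ok
(3,4)B 4/5 ok
(4,1)B 1/4 unhappy
(4,2)A 3/5 ok
(4,3)A 2/5 unhappy
(4,4)B 2/3 ok
For instance (0,4) has only 0/3 same-type neighbors, below 1/2.

No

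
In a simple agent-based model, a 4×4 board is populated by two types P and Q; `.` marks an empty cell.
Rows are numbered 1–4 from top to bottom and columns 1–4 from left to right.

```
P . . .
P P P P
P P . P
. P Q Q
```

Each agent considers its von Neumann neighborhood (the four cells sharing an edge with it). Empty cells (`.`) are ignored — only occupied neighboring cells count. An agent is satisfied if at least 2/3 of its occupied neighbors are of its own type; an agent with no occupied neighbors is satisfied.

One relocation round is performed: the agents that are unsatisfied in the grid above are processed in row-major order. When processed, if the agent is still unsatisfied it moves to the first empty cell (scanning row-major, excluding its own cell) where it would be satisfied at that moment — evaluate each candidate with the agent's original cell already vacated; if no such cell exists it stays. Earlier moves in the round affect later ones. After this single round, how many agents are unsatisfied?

Initially unsatisfied (in order): (3,4), (4,2), (4,3), (4,4).
  (3,4) → (1,2).
  (4,2) → (1,3).
  (4,3): now satisfied by earlier moves; stays.
  (4,4): now satisfied by earlier moves; stays.
Resulting grid:
P P P .
P P P P
P P . .
. . Q Q
All satisfied now.

0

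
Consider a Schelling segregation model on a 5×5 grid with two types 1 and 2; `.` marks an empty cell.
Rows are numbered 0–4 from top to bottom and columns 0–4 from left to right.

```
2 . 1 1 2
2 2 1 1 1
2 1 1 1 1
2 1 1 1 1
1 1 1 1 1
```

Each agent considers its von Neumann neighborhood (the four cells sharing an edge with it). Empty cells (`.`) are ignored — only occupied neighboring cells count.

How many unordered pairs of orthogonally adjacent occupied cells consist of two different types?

Scan each occupied cell's neighbors to the right and below so each pair is counted once.
From row 0: 2 unlike of 6 pairs (running 2/6).
From row 1: 2 unlike of 9 pairs (running 4/15).
From row 2: 1 unlike of 9 pairs (running 5/24).
From row 3: 2 unlike of 9 pairs (running 7/33).
From row 4: 0 unlike of 4 pairs (running 7/37).
Total adjacent occupied pairs: 37; unlike-type pairs: 7.

7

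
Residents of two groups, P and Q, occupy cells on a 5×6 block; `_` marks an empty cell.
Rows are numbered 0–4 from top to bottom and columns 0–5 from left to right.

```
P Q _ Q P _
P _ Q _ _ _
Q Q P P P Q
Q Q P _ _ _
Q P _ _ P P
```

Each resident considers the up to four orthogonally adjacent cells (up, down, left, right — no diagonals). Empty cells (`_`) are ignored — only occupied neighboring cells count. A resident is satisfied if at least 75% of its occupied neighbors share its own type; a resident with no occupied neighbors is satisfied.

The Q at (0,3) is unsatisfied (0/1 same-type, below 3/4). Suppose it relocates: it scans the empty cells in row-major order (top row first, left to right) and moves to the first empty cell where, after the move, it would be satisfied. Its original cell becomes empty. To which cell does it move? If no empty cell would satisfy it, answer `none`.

Vacating (0,3). Empty cells in order:
  (0,2): 2/2 same-type → satisfied — stop here.

(0,2)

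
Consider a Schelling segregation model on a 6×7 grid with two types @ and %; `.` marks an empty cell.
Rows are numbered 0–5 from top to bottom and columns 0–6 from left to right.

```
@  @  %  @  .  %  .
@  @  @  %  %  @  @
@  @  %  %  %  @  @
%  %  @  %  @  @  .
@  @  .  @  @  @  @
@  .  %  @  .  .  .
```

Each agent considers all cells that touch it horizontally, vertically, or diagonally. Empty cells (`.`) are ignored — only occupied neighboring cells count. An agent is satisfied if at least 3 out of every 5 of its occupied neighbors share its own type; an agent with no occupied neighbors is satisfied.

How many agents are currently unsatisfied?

15

(0,0)@ 3/3 satisfied
(0,1)@ 4/5 satisfied
(0,2)% 1/5 not
(0,3)@ 1/4 not
(0,5)% 1/3 not
(1,0)@ 5/5 satisfied
(1,1)@ 6/8 satisfied
(1,2)@ 4/8 not
(1,3)% 5/7 satisfied
(1,4)% 4/7 not
(1,5)@ 3/6 not
(1,6)@ 3/4 satisfied
(2,0)@ 3/5 satisfied
(2,1)@ 5/8 satisfied
(2,2)% 4/8 not
(2,3)% 5/8 satisfied
(2,4)% 4/8 not
(2,5)@ 5/7 satisfied
(2,6)@ 4/4 satisfied
(3,0)% 1/5 not
(3,1)% 2/7 not
(3,2)@ 3/7 not
(3,3)% 3/7 not
(3,4)@ 5/8 satisfied
(3,5)@ 6/7 satisfied
(4,0)@ 2/4 not
(4,1)@ 3/6 not
(4,3)@ 4/6 satisfied
(4,4)@ 5/6 satisfied
(4,5)@ 4/4 satisfied
(4,6)@ 2/2 satisfied
(5,0)@ 2/2 satisfied
(5,2)% 0/3 not
(5,3)@ 2/3 satisfied
Unsatisfied: (0,2), (0,3), (0,5), (1,2), (1,4), (1,5), (2,2), (2,4), (3,0), (3,1), (3,2), (3,3), (4,0), (4,1), (5,2) — 15 in total.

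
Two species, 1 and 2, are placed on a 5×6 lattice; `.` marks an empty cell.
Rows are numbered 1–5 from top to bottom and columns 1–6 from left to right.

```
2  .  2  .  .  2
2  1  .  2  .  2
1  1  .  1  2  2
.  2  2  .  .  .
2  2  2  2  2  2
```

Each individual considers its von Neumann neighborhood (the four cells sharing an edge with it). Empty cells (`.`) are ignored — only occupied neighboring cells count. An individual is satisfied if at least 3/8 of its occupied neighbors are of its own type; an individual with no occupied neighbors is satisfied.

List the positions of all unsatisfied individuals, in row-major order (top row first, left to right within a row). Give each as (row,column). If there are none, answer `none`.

Row 1: (1,1)2 1/1 ✓ · (1,3)2 0/0 ✓ · (1,6)2 1/1 ✓
Row 2: (2,1)2 1/3 ✗ · (2,2)1 1/2 ✓ · (2,4)2 0/1 ✗ · (2,6)2 2/2 ✓
Row 3: (3,1)1 1/2 ✓ · (3,2)1 2/3 ✓ · (3,4)1 0/2 ✗ · (3,5)2 1/2 ✓ · (3,6)2 2/2 ✓
Row 4: (4,2)2 2/3 ✓ · (4,3)2 2/2 ✓
Row 5: (5,1)2 1/1 ✓ · (5,2)2 3/3 ✓ · (5,3)2 3/3 ✓ · (5,4)2 2/2 ✓ · (5,5)2 2/2 ✓ · (5,6)2 1/1 ✓

(2,1), (2,4), (3,4)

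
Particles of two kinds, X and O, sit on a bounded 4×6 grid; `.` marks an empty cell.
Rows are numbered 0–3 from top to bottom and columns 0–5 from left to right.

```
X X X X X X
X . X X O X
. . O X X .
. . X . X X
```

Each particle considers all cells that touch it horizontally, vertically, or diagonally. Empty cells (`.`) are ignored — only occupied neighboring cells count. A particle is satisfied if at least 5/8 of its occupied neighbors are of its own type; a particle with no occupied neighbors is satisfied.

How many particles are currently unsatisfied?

3

(0,0)X 2/2 ✓
(0,1)X 4/4 ✓
(0,2)X 4/4 ✓
(0,3)X 4/5 ✓
(0,4)X 4/5 ✓
(0,5)X 2/3 ✓
(1,0)X 2/2 ✓
(1,2)X 5/6 ✓
(1,3)X 6/8 ✓
(1,4)O 0/7 ✗
(1,5)X 3/4 ✓
(2,2)O 0/4 ✗
(2,3)X 5/7 ✓
(2,4)X 5/6 ✓
(3,2)X 1/2 ✗
(3,4)X 3/3 ✓
(3,5)X 2/2 ✓
Unsatisfied: (1,4), (2,2), (3,2) — 3 in total.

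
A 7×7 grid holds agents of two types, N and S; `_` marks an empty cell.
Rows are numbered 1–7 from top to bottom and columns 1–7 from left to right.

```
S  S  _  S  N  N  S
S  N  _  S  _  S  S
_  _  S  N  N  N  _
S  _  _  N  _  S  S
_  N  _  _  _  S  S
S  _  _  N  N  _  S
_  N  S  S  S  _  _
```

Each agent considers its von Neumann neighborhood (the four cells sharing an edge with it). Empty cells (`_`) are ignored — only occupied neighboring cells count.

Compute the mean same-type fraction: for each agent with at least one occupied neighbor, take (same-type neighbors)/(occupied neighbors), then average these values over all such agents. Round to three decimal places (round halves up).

0.586

Row 1: (1,1)S 2/2 · (1,2)S 1/2 · (1,4)S 1/2 · (1,5)N 1/2 · (1,6)N 1/3 · (1,7)S 1/2
Row 2: (2,1)S 1/2 · (2,2)N 0/2 · (2,4)S 1/2 · (2,6)S 1/3 · (2,7)S 2/2
Row 3: (3,3)S 0/1 · (3,4)N 2/4 · (3,5)N 2/2 · (3,6)N 1/3
Row 4: (4,1)S — no occupied neighbors · (4,4)N 1/1 · (4,6)S 2/3 · (4,7)S 2/2
Row 5: (5,2)N — no occupied neighbors · (5,6)S 2/2 · (5,7)S 3/3
Row 6: (6,1)S — no occupied neighbors · (6,4)N 1/2 · (6,5)N 1/2 · (6,7)S 1/1
Row 7: (7,2)N 0/1 · (7,3)S 1/2 · (7,4)S 2/3 · (7,5)S 1/2
Sum over 27 agents: 2/2 + 1/2 + 1/2 + 1/2 + 1/3 + 1/2 + 1/2 + 0/2 + 1/2 + 1/3 + 2/2 + 0/1 + 2/4 + 2/2 + 1/3 + 1/1 + 2/3 + 2/2 + 2/2 + 3/3 + 1/2 + 1/2 + 1/1 + 0/1 + 1/2 + 2/3 + 1/2 = 95/6; mean = 95/6 ÷ 27 = 95/162 = 0.586419… → 0.586.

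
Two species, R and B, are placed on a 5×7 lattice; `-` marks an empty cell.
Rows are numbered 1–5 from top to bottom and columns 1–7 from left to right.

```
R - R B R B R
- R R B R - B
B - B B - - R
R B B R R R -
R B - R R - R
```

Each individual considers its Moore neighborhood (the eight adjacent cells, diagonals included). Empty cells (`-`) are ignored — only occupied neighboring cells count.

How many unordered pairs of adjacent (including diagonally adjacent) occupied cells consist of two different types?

Scan each occupied cell's neighbors to the right and below (and the two forward diagonals) so each pair is counted once.
From row 1: 10 unlike of 16 pairs (running 10/16).
From row 2: 8 unlike of 11 pairs (running 18/27).
From row 3: 4 unlike of 10 pairs (running 22/37).
From row 4: 5 unlike of 17 pairs (running 27/54).
From row 5: 1 unlike of 2 pairs (running 28/56).
Total adjacent occupied pairs: 56; unlike-type pairs: 28.

28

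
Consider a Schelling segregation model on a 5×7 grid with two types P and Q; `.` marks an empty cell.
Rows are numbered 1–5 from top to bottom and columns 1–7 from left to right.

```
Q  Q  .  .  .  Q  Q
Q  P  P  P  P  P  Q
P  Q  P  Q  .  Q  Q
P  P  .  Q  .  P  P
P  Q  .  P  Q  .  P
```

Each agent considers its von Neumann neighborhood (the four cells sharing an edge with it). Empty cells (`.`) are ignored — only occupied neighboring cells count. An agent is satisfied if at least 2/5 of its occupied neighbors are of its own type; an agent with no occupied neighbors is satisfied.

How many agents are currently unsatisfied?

Row 1: (1,1)Q 2/2 ok · (1,2)Q 1/2 ok · (1,6)Q 1/2 ok · (1,7)Q 2/2 ok
Row 2: (2,1)Q 1/3 unhappy · (2,2)P 1/4 unhappy · (2,3)P 3/3 ok · (2,4)P 2/3 ok · (2,5)P 2/2 ok · (2,6)P 1/4 unhappy · (2,7)Q 2/3 ok
Row 3: (3,1)P 1/3 unhappy · (3,2)Q 0/4 unhappy · (3,3)P 1/3 unhappy · (3,4)Q 1/3 unhappy · (3,6)Q 1/3 unhappy · (3,7)Q 2/3 ok
Row 4: (4,1)P 3/3 ok · (4,2)P 1/3 unhappy · (4,4)Q 1/2 ok · (4,6)P 1/2 ok · (4,7)P 2/3 ok
Row 5: (5,1)P 1/2 ok · (5,2)Q 0/2 unhappy · (5,4)P 0/2 unhappy · (5,5)Q 0/1 unhappy · (5,7)P 1/1 ok
Unsatisfied: (2,1), (2,2), (2,6), (3,1), (3,2), (3,3), (3,4), (3,6), (4,2), (5,2), (5,4), (5,5) — 12 in total.

12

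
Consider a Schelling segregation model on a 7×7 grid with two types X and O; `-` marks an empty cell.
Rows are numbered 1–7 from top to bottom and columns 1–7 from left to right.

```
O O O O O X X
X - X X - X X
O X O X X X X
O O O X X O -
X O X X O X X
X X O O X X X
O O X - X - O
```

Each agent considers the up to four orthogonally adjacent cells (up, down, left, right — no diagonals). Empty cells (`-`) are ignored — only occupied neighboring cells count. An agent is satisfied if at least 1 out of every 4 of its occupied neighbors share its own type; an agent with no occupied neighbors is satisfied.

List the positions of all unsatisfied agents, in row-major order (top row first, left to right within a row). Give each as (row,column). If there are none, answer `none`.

(2,1), (3,2), (4,6), (5,5), (7,3), (7,7)

(1,1)O 1/2 ✓
(1,2)O 2/2 ✓
(1,3)O 2/3 ✓
(1,4)O 2/3 ✓
(1,5)O 1/2 ✓
(1,6)X 2/3 ✓
(1,7)X 2/2 ✓
(2,1)X 0/2 ✗
(2,3)X 1/3 ✓
(2,4)X 2/3 ✓
(2,6)X 3/3 ✓
(2,7)X 3/3 ✓
(3,1)O 1/3 ✓
(3,2)X 0/3 ✗
(3,3)O 1/4 ✓
(3,4)X 3/4 ✓
(3,5)X 3/3 ✓
(3,6)X 3/4 ✓
(3,7)X 2/2 ✓
(4,1)O 2/3 ✓
(4,2)O 3/4 ✓
(4,3)O 2/4 ✓
(4,4)X 3/4 ✓
(4,5)X 2/4 ✓
(4,6)O 0/3 ✗
(5,1)X 1/3 ✓
(5,2)O 1/4 ✓
(5,3)X 1/4 ✓
(5,4)X 2/4 ✓
(5,5)O 0/4 ✗
(5,6)X 2/4 ✓
(5,7)X 2/2 ✓
(6,1)X 2/3 ✓
(6,2)X 1/4 ✓
(6,3)O 1/4 ✓
(6,4)O 1/3 ✓
(6,5)X 2/4 ✓
(6,6)X 3/3 ✓
(6,7)X 2/3 ✓
(7,1)O 1/2 ✓
(7,2)O 1/3 ✓
(7,3)X 0/2 ✗
(7,5)X 1/1 ✓
(7,7)O 0/1 ✗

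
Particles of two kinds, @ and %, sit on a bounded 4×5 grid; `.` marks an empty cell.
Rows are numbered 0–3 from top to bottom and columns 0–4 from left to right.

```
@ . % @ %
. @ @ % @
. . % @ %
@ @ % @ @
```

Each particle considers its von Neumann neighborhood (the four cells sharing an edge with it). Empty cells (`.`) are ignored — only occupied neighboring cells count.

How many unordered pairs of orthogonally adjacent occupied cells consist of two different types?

Scan each occupied cell's neighbors to the right and below so each pair is counted once.
From row 0: 5 unlike of 5 pairs (running 5/5).
From row 1: 5 unlike of 6 pairs (running 10/11).
From row 2: 3 unlike of 5 pairs (running 13/16).
From row 3: 2 unlike of 4 pairs (running 15/20).
Total adjacent occupied pairs: 20; unlike-type pairs: 15.

15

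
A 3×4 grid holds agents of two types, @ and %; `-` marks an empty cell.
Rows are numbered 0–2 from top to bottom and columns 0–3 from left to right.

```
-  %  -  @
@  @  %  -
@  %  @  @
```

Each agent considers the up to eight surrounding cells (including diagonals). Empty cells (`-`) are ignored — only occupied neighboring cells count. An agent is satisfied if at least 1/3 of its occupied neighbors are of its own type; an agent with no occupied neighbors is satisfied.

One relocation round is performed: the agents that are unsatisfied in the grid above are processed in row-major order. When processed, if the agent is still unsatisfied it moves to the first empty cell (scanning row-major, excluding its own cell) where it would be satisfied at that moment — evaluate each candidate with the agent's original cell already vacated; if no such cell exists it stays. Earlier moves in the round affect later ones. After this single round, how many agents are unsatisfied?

0

Initially unsatisfied (in order): (0,3), (2,1).
  (0,3) → (0,0).
  (2,1) → (0,2).
Resulting grid:
@ % % -
@ @ % -
@ - @ @
All satisfied now.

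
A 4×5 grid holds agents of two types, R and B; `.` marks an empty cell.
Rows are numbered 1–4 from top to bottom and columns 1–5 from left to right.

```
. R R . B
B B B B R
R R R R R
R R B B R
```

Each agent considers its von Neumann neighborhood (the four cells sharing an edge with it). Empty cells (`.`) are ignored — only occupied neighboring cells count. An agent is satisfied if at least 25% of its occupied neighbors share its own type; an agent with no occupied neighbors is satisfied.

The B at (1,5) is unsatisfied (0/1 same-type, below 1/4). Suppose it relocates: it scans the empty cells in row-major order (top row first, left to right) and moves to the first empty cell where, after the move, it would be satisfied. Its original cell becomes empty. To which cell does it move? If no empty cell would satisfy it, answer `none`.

(1,1)

Vacating (1,5). Empty cells in order:
  (1,1): 1/2 same-type → satisfied — stop here.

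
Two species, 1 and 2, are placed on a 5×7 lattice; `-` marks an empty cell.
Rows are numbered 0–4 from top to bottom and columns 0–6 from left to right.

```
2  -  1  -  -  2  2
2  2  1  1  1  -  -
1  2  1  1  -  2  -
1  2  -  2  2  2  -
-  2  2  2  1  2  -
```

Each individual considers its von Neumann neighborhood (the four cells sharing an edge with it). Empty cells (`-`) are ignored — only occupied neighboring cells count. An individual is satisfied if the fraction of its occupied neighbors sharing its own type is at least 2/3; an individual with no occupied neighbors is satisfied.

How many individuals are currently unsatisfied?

Row 0: (0,0)2 1/1 ok · (0,2)1 1/1 ok · (0,5)2 1/1 ok · (0,6)2 1/1 ok
Row 1: (1,0)2 2/3 ok · (1,1)2 2/3 ok · (1,2)1 3/4 ok · (1,3)1 3/3 ok · (1,4)1 1/1 ok
Row 2: (2,0)1 1/3 unhappy · (2,1)2 2/4 unhappy · (2,2)1 2/3 ok · (2,3)1 2/3 ok · (2,5)2 1/1 ok
Row 3: (3,0)1 1/2 unhappy · (3,1)2 2/3 ok · (3,3)2 2/3 ok · (3,4)2 2/3 ok · (3,5)2 3/3 ok
Row 4: (4,1)2 2/2 ok · (4,2)2 2/2 ok · (4,3)2 2/3 ok · (4,4)1 0/3 unhappy · (4,5)2 1/2 unhappy
Unsatisfied: (2,0), (2,1), (3,0), (4,4), (4,5) — 5 in total.

5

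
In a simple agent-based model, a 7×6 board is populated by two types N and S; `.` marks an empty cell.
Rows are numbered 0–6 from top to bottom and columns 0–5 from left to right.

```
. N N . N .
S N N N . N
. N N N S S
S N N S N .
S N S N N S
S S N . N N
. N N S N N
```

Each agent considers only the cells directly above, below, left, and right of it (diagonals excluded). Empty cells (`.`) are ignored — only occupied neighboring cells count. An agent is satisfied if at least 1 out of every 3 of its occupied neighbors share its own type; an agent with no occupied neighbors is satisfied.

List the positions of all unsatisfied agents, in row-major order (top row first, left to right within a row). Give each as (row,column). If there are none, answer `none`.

Row 0: (0,1)N 2/2 ok · (0,2)N 2/2 ok · (0,4)N 0/0 ok
Row 1: (1,0)S 0/1 unhappy · (1,1)N 3/4 ok · (1,2)N 4/4 ok · (1,3)N 2/2 ok · (1,5)N 0/1 unhappy
Row 2: (2,1)N 3/3 ok · (2,2)N 4/4 ok · (2,3)N 2/4 ok · (2,4)S 1/3 ok · (2,5)S 1/2 ok
Row 3: (3,0)S 1/2 ok · (3,1)N 3/4 ok · (3,2)N 2/4 ok · (3,3)S 0/4 unhappy · (3,4)N 1/3 ok
Row 4: (4,0)S 2/3 ok · (4,1)N 1/4 unhappy · (4,2)S 0/4 unhappy · (4,3)N 1/3 ok · (4,4)N 3/4 ok · (4,5)S 0/2 unhappy
Row 5: (5,0)S 2/2 ok · (5,1)S 1/4 unhappy · (5,2)N 1/3 ok · (5,4)N 3/3 ok · (5,5)N 2/3 ok
Row 6: (6,1)N 1/2 ok · (6,2)N 2/3 ok · (6,3)S 0/2 unhappy · (6,4)N 2/3 ok · (6,5)N 2/2 ok

(1,0), (1,5), (3,3), (4,1), (4,2), (4,5), (5,1), (6,3)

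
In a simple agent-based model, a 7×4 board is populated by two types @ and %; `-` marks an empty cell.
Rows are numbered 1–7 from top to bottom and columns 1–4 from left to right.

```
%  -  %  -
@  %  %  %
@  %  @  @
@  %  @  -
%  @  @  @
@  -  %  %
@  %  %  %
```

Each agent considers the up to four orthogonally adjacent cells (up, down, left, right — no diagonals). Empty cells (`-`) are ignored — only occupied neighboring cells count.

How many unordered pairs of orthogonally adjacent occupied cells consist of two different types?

15

Scan each occupied cell's neighbors to the right and below so each pair is counted once.
Row 1: %(1,1)–@(2,1)≠ %(1,3)–%(2,3)=  → 1/2 unlike.
Row 2: @(2,1)–%(2,2)≠ @(2,1)–@(3,1)= %(2,2)–%(2,3)= %(2,2)–%(3,2)= %(2,3)–%(2,4)= %(2,3)–@(3,3)≠ %(2,4)–@(3,4)≠  → 3/7 unlike.
Row 3: @(3,1)–%(3,2)≠ @(3,1)–@(4,1)= %(3,2)–@(3,3)≠ %(3,2)–%(4,2)= @(3,3)–@(3,4)= @(3,3)–@(4,3)=  → 2/6 unlike.
Row 4: @(4,1)–%(4,2)≠ @(4,1)–%(5,1)≠ %(4,2)–@(4,3)≠ %(4,2)–@(5,2)≠ @(4,3)–@(5,3)=  → 4/5 unlike.
Row 5: %(5,1)–@(5,2)≠ %(5,1)–@(6,1)≠ @(5,2)–@(5,3)= @(5,3)–@(5,4)= @(5,3)–%(6,3)≠ @(5,4)–%(6,4)≠  → 4/6 unlike.
Row 6: @(6,1)–@(7,1)= %(6,3)–%(6,4)= %(6,3)–%(7,3)= %(6,4)–%(7,4)=  → 0/4 unlike.
Row 7: @(7,1)–%(7,2)≠ %(7,2)–%(7,3)= %(7,3)–%(7,4)=  → 1/3 unlike.
Total adjacent occupied pairs: 33; unlike-type pairs: 15.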